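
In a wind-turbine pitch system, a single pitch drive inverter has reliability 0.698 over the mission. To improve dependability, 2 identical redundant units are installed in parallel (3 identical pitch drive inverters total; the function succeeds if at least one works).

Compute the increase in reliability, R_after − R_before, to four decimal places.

0.2745

R_before = 0.698
R_after = 1 − (1 − 0.698)^3 = 0.9725
ΔR = 0.9725 − 0.698 = 0.2745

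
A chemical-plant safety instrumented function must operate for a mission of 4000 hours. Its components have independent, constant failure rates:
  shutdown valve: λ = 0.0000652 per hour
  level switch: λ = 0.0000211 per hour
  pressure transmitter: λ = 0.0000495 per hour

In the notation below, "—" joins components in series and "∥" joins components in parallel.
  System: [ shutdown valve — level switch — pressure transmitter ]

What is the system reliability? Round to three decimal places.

R(shutdown valve) = exp(−0.0000652 × 4000) = 0.77043
R(level switch) = exp(−0.0000211 × 4000) = 0.91906
R(pressure transmitter) = exp(−0.0000495 × 4000) = 0.82037
Series (shutdown valve, level switch, and pressure transmitter): 0.77043 × 0.91906 × 0.82037 = 0.581

0.581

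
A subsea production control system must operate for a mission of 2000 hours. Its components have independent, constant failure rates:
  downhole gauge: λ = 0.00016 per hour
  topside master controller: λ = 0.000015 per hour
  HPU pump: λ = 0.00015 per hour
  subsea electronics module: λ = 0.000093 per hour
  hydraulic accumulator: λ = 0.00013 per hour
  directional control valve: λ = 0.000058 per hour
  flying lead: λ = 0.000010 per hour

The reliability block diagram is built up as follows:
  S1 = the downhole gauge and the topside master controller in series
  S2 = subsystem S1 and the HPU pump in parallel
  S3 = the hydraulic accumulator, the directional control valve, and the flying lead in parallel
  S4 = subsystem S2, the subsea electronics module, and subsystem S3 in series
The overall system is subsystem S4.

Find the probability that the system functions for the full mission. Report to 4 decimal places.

R(downhole gauge) = exp(−0.00016 × 2000) = 0.726149
R(topside master controller) = exp(−0.000015 × 2000) = 0.970446
R(HPU pump) = exp(−0.00015 × 2000) = 0.740818
R(subsea electronics module) = exp(−0.000093 × 2000) = 0.830274
R(hydraulic accumulator) = exp(−0.00013 × 2000) = 0.771052
R(directional control valve) = exp(−0.000058 × 2000) = 0.890475
R(flying lead) = exp(−0.000010 × 2000) = 0.980199
Series (downhole gauge and topside master controller): 0.726149 × 0.970446 = 0.704688
Parallel ([0.704688] and HPU pump): 1 − (1 − 0.704688)(1 − 0.740818) = 0.923460
Parallel (hydraulic accumulator, directional control valve, and flying lead): 1 − (1 − 0.771052)(1 − 0.890475)(1 − 0.980199) = 0.999503
Series ([0.923460], subsea electronics module, and [0.999503]): 0.923460 × 0.830274 × 0.999503 = 0.7663

0.7663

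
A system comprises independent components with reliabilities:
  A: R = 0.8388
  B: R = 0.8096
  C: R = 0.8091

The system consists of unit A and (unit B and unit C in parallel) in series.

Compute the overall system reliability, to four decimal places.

0.8083

Parallel (B and C): 1 − (1 − 0.809600)(1 − 0.809100) = 0.963653
Series (A and [0.963653]): 0.838800 × 0.963653 = 0.8083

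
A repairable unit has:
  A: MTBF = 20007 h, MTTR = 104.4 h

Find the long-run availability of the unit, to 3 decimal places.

0.995

A(A) = MTBF/(MTBF+MTTR) = 20007/(20007+104.4) = 0.995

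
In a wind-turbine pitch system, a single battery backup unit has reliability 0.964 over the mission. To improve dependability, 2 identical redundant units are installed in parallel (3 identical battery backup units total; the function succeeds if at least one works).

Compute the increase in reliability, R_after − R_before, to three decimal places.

R_before = 0.964
R_after = 1 − (1 − 0.964)^3 = 1.000
ΔR = 1.000 − 0.964 = 0.036

0.036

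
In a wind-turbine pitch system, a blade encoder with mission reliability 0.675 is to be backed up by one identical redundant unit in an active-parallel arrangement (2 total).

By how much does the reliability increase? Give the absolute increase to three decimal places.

0.219

R_before = 0.675
R_after = 1 − (1 − 0.675)^2 = 0.894
ΔR = 0.894 − 0.675 = 0.219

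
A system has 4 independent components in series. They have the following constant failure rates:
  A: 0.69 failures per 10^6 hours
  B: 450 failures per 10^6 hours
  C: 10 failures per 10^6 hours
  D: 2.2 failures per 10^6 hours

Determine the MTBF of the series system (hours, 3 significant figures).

2160

Series of exponential components: λ_sys = Σ λ_i
λ_sys = 0.00000069 + 0.00045 + 0.000010 + 0.0000022 = 4.6289e-04 /h
MTBF = 1 / λ_sys = 2160 h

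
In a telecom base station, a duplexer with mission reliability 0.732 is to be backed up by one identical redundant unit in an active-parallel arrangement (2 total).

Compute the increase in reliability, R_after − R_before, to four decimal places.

0.1962

R_before = 0.732
R_after = 1 − (1 − 0.732)^2 = 0.9282
ΔR = 0.9282 − 0.732 = 0.1962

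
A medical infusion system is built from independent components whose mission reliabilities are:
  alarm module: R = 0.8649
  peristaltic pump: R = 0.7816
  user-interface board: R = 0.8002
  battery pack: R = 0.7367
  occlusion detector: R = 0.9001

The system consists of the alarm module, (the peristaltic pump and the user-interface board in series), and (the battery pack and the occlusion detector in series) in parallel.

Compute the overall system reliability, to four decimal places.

0.9830

Series (peristaltic pump and user-interface board): 0.781600 × 0.800200 = 0.625436
Series (battery pack and occlusion detector): 0.736700 × 0.900100 = 0.663104
Parallel (alarm module, [0.625436], and [0.663104]): 1 − (1 − 0.864900)(1 − 0.625436)(1 − 0.663104) = 0.9830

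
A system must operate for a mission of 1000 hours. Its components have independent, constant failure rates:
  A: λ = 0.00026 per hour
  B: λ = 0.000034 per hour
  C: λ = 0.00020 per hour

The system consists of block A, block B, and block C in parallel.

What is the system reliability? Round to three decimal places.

0.999

R(A) = exp(−0.00026 × 1000) = 0.77105
R(B) = exp(−0.000034 × 1000) = 0.96657
R(C) = exp(−0.00020 × 1000) = 0.81873
Parallel (A, B, and C): 1 − (1 − 0.77105)(1 − 0.96657)(1 − 0.81873) = 0.999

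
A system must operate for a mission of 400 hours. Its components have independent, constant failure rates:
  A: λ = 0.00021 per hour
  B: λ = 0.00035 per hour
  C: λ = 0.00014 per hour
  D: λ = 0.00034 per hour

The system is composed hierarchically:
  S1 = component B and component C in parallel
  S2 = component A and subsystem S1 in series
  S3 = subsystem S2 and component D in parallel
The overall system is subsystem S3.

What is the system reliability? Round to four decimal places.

0.9889

R(A) = exp(−0.00021 × 400) = 0.919431
R(B) = exp(−0.00035 × 400) = 0.869358
R(C) = exp(−0.00014 × 400) = 0.945539
R(D) = exp(−0.00034 × 400) = 0.872843
Parallel (B and C): 1 − (1 − 0.869358)(1 − 0.945539) = 0.992885
Series (A and [0.992885]): 0.919431 × 0.992885 = 0.912889
Parallel ([0.912889] and D): 1 − (1 − 0.912889)(1 − 0.872843) = 0.9889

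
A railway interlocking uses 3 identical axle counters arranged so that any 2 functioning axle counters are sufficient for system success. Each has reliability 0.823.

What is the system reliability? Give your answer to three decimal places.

R = Σ_{i=2}^{3} C(3,i) p^i (1−p)^{3−i} with p = 0.823
C(3,2)·0.823^2·0.177^1 = 0.35966
C(3,3)·0.823^3·0.177^0 = 0.55744
Sum = 0.917

0.917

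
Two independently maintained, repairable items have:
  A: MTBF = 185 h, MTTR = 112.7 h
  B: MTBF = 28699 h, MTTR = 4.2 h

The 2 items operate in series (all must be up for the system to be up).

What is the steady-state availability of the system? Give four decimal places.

0.6213

A(A) = MTBF/(MTBF+MTTR) = 185/(185+112.7) = 0.621431
A(B) = MTBF/(MTBF+MTTR) = 28699/(28699+4.2) = 0.999854
Series availability: 0.621431 × 0.999854 = 0.6213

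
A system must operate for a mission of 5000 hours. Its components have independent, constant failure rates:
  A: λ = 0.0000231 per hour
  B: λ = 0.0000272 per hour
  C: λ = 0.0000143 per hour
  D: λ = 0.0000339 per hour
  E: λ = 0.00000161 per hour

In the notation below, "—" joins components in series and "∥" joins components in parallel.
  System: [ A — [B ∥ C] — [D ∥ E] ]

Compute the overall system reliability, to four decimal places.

0.8820

R(A) = exp(−0.0000231 × 5000) = 0.890921
R(B) = exp(−0.0000272 × 5000) = 0.872843
R(C) = exp(−0.0000143 × 5000) = 0.930996
R(D) = exp(−0.0000339 × 5000) = 0.844087
R(E) = exp(−0.00000161 × 5000) = 0.991982
Parallel (B and C): 1 − (1 − 0.872843)(1 − 0.930996) = 0.991226
Parallel (D and E): 1 − (1 − 0.844087)(1 − 0.991982) = 0.998750
Series (A, [0.991226], and [0.998750]): 0.890921 × 0.991226 × 0.998750 = 0.8820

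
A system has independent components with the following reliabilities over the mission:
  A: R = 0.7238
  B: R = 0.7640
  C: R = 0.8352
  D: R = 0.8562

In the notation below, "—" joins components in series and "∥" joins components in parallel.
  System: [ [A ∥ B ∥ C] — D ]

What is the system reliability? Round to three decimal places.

Parallel (A, B, and C): 1 − (1 − 0.72380)(1 − 0.76400)(1 − 0.83520) = 0.98926
Series ([0.98926] and D): 0.98926 × 0.85620 = 0.847

0.847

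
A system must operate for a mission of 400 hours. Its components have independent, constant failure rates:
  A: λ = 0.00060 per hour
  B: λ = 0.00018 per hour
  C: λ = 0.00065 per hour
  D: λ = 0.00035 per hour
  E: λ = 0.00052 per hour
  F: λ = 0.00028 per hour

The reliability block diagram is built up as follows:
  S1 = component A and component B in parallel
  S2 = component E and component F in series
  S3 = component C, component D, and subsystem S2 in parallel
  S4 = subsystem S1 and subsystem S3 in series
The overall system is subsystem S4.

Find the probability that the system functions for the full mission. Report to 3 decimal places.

0.977

R(A) = exp(−0.00060 × 400) = 0.78663
R(B) = exp(−0.00018 × 400) = 0.93053
R(C) = exp(−0.00065 × 400) = 0.77105
R(D) = exp(−0.00035 × 400) = 0.86936
R(E) = exp(−0.00052 × 400) = 0.81221
R(F) = exp(−0.00028 × 400) = 0.89404
Parallel (A and B): 1 − (1 − 0.78663)(1 − 0.93053) = 0.98518
Series (E and F): 0.81221 × 0.89404 = 0.72615
Parallel (C, D, and [0.72615]): 1 − (1 − 0.77105)(1 − 0.86936)(1 − 0.72615) = 0.99181
Series ([0.98518] and [0.99181]): 0.98518 × 0.99181 = 0.977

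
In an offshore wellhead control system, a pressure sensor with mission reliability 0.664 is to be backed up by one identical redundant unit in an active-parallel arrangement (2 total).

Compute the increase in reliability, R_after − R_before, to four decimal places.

0.2231

R_before = 0.664
R_after = 1 − (1 − 0.664)^2 = 0.8871
ΔR = 0.8871 − 0.664 = 0.2231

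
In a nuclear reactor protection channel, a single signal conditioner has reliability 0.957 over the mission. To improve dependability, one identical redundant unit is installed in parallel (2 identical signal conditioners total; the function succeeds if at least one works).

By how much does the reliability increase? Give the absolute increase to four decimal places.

R_before = 0.957
R_after = 1 − (1 − 0.957)^2 = 0.9982
ΔR = 0.9982 − 0.957 = 0.0412

0.0412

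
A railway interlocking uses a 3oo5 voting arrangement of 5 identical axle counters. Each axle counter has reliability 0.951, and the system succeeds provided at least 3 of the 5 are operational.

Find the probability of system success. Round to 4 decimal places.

0.9989

R = Σ_{i=3}^{5} C(5,i) p^i (1−p)^{5−i} with p = 0.951
C(5,3)·0.951^3·0.049^2 = 0.020651
C(5,4)·0.951^4·0.049^1 = 0.200396
C(5,5)·0.951^5·0.049^0 = 0.777862
Sum = 0.9989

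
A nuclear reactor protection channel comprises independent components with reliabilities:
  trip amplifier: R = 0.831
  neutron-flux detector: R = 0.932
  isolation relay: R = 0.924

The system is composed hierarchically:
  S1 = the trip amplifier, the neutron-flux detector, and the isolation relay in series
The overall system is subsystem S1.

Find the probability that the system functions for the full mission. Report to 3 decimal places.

Series (trip amplifier, neutron-flux detector, and isolation relay): 0.83100 × 0.93200 × 0.92400 = 0.716

0.716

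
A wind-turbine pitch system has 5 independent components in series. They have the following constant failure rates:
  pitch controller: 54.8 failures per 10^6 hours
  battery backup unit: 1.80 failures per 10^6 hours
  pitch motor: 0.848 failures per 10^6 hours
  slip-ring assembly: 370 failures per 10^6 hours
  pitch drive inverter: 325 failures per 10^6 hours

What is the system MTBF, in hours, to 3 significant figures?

Series of exponential components: λ_sys = Σ λ_i
λ_sys = 0.0000548 + 0.00000180 + 0.000000848 + 0.000370 + 0.000325 = 7.5245e-04 /h
MTBF = 1 / λ_sys = 1330 h

1330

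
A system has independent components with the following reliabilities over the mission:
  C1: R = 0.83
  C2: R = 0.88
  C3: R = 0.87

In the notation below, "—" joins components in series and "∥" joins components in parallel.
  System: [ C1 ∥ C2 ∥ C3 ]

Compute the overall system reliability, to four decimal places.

Parallel (C1, C2, and C3): 1 − (1 − 0.830000)(1 − 0.880000)(1 − 0.870000) = 0.9973

0.9973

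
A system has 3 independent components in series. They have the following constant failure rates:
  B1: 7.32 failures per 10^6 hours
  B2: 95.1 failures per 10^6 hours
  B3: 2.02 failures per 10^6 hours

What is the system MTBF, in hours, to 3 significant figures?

Series of exponential components: λ_sys = Σ λ_i
λ_sys = 0.00000732 + 0.0000951 + 0.00000202 = 1.0444e-04 /h
MTBF = 1 / λ_sys = 9570 h

9570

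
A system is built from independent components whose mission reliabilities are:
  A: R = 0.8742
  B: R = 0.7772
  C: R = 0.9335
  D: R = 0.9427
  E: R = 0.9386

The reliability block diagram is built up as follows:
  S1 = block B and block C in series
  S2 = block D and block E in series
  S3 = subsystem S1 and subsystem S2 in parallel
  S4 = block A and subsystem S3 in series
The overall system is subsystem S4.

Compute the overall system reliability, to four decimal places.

0.8466

Series (B and C): 0.777200 × 0.933500 = 0.725516
Series (D and E): 0.942700 × 0.938600 = 0.884818
Parallel ([0.725516] and [0.884818]): 1 − (1 − 0.725516)(1 − 0.884818) = 0.968384
Series (A and [0.968384]): 0.874200 × 0.968384 = 0.8466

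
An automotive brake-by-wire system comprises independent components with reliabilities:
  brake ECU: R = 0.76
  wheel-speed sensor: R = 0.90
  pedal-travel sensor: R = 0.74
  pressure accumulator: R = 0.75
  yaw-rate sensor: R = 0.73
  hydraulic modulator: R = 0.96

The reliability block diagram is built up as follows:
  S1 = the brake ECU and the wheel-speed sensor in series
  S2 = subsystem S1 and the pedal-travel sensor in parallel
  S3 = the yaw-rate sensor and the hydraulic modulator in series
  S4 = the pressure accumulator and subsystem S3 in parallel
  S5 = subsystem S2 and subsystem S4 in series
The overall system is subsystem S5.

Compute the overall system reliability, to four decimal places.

0.8492

Series (brake ECU and wheel-speed sensor): 0.760000 × 0.900000 = 0.684000
Parallel ([0.684000] and pedal-travel sensor): 1 − (1 − 0.684000)(1 − 0.740000) = 0.917840
Series (yaw-rate sensor and hydraulic modulator): 0.730000 × 0.960000 = 0.700800
Parallel (pressure accumulator and [0.700800]): 1 − (1 − 0.750000)(1 − 0.700800) = 0.925200
Series ([0.917840] and [0.925200]): 0.917840 × 0.925200 = 0.8492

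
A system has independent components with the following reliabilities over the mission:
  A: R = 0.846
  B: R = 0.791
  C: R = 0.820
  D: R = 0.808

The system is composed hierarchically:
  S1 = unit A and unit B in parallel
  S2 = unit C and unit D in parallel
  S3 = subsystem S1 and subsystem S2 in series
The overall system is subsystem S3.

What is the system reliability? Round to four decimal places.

0.9344

Parallel (A and B): 1 − (1 − 0.846000)(1 − 0.791000) = 0.967814
Parallel (C and D): 1 − (1 − 0.820000)(1 − 0.808000) = 0.965440
Series ([0.967814] and [0.965440]): 0.967814 × 0.965440 = 0.9344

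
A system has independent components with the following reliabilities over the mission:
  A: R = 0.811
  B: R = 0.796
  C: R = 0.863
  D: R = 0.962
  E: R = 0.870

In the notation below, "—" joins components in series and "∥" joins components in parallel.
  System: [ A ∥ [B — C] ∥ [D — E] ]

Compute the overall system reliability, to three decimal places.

Series (B and C): 0.79600 × 0.86300 = 0.68695
Series (D and E): 0.96200 × 0.87000 = 0.83694
Parallel (A, [0.68695], and [0.83694]): 1 − (1 − 0.81100)(1 − 0.68695)(1 − 0.83694) = 0.990

0.990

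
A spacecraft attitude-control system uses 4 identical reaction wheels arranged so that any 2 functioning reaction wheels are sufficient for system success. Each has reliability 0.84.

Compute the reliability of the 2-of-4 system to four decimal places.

0.9856

R = Σ_{i=2}^{4} C(4,i) p^i (1−p)^{4−i} with p = 0.84
C(4,2)·0.84^2·0.16^2 = 0.108380
C(4,3)·0.84^3·0.16^1 = 0.379331
C(4,4)·0.84^4·0.16^0 = 0.497871
Sum = 0.9856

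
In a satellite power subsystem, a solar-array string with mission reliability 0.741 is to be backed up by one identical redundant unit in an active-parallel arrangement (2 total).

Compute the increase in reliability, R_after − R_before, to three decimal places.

0.192

R_before = 0.741
R_after = 1 − (1 − 0.741)^2 = 0.933
ΔR = 0.933 − 0.741 = 0.192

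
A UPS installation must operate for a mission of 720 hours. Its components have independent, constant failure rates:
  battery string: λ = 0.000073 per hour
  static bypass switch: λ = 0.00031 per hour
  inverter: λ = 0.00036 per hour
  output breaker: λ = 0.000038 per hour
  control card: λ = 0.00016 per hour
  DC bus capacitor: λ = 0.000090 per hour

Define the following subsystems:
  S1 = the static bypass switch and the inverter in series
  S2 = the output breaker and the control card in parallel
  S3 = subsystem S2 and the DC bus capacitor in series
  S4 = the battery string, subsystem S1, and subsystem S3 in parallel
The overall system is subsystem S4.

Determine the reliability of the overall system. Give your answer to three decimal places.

R(battery string) = exp(−0.000073 × 720) = 0.94880
R(static bypass switch) = exp(−0.00031 × 720) = 0.79995
R(inverter) = exp(−0.00036 × 720) = 0.77167
R(output breaker) = exp(−0.000038 × 720) = 0.97301
R(control card) = exp(−0.00016 × 720) = 0.89119
R(DC bus capacitor) = exp(−0.000090 × 720) = 0.93725
Series (static bypass switch and inverter): 0.79995 × 0.77167 = 0.61730
Parallel (output breaker and control card): 1 − (1 − 0.97301)(1 − 0.89119) = 0.99706
Series ([0.99706] and DC bus capacitor): 0.99706 × 0.93725 = 0.93449
Parallel (battery string, [0.61730], and [0.93449]): 1 − (1 − 0.94880)(1 − 0.61730)(1 − 0.93449) = 0.999

0.999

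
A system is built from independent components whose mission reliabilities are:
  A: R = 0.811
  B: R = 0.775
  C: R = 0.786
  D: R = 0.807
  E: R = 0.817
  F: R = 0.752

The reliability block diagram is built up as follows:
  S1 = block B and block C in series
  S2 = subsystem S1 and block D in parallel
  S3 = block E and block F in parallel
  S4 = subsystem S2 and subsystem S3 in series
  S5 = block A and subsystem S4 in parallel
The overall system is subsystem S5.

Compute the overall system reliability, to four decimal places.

0.9778

Series (B and C): 0.775000 × 0.786000 = 0.609150
Parallel ([0.609150] and D): 1 − (1 − 0.609150)(1 − 0.807000) = 0.924566
Parallel (E and F): 1 − (1 − 0.817000)(1 − 0.752000) = 0.954616
Series ([0.924566] and [0.954616]): 0.924566 × 0.954616 = 0.882605
Parallel (A and [0.882605]): 1 − (1 − 0.811000)(1 − 0.882605) = 0.9778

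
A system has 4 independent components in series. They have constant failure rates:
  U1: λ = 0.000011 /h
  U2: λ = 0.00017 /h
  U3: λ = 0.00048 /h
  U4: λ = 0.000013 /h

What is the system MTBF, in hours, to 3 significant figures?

Series of exponential components: λ_sys = Σ λ_i
λ_sys = 0.000011 + 0.00017 + 0.00048 + 0.000013 = 6.7400e-04 /h
MTBF = 1 / λ_sys = 1480 h

1480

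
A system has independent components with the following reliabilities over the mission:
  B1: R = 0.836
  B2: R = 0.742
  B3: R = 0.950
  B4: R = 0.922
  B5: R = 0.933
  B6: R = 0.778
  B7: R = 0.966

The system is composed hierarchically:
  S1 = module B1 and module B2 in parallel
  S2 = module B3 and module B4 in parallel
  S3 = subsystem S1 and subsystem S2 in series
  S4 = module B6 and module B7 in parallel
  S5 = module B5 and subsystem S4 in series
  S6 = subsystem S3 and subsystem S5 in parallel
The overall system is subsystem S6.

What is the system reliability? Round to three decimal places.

Parallel (B1 and B2): 1 − (1 − 0.83600)(1 − 0.74200) = 0.95769
Parallel (B3 and B4): 1 − (1 − 0.95000)(1 − 0.92200) = 0.99610
Series ([0.95769] and [0.99610]): 0.95769 × 0.99610 = 0.95396
Parallel (B6 and B7): 1 − (1 − 0.77800)(1 − 0.96600) = 0.99245
Series (B5 and [0.99245]): 0.93300 × 0.99245 = 0.92596
Parallel ([0.95396] and [0.92596]): 1 − (1 − 0.95396)(1 − 0.92596) = 0.997

0.997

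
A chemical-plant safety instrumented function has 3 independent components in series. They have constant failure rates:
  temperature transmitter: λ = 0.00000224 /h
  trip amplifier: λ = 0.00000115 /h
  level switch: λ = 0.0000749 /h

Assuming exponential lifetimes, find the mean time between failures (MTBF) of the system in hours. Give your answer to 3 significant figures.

12800

Series of exponential components: λ_sys = Σ λ_i
λ_sys = 0.00000224 + 0.00000115 + 0.0000749 = 7.8290e-05 /h
MTBF = 1 / λ_sys = 12800 h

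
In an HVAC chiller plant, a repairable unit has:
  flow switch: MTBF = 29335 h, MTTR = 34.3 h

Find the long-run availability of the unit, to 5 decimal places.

A(flow switch) = MTBF/(MTBF+MTTR) = 29335/(29335+34.3) = 0.99883

0.99883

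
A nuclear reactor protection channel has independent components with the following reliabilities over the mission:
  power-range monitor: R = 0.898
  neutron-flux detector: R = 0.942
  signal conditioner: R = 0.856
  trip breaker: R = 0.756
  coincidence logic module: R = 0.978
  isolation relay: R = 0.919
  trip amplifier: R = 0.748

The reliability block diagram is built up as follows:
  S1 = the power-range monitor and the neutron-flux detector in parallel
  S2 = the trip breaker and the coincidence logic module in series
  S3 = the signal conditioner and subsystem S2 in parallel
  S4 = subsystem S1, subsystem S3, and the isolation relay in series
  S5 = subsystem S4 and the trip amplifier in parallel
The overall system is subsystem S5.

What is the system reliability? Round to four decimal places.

Parallel (power-range monitor and neutron-flux detector): 1 − (1 − 0.898000)(1 − 0.942000) = 0.994084
Series (trip breaker and coincidence logic module): 0.756000 × 0.978000 = 0.739368
Parallel (signal conditioner and [0.739368]): 1 − (1 − 0.856000)(1 − 0.739368) = 0.962469
Series ([0.994084], [0.962469], and isolation relay): 0.994084 × 0.962469 × 0.919000 = 0.879276
Parallel ([0.879276] and trip amplifier): 1 − (1 − 0.879276)(1 − 0.748000) = 0.9696

0.9696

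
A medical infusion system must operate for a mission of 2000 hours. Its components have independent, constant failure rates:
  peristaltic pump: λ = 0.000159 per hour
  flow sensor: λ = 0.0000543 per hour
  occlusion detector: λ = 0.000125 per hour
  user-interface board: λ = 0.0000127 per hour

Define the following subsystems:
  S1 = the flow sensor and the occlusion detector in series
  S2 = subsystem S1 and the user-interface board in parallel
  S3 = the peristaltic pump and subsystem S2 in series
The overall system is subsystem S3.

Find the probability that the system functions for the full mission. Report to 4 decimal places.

0.7221

R(peristaltic pump) = exp(−0.000159 × 2000) = 0.727603
R(flow sensor) = exp(−0.0000543 × 2000) = 0.897089
R(occlusion detector) = exp(−0.000125 × 2000) = 0.778801
R(user-interface board) = exp(−0.0000127 × 2000) = 0.974920
Series (flow sensor and occlusion detector): 0.897089 × 0.778801 = 0.698654
Parallel ([0.698654] and user-interface board): 1 − (1 − 0.698654)(1 − 0.974920) = 0.992442
Series (peristaltic pump and [0.992442]): 0.727603 × 0.992442 = 0.7221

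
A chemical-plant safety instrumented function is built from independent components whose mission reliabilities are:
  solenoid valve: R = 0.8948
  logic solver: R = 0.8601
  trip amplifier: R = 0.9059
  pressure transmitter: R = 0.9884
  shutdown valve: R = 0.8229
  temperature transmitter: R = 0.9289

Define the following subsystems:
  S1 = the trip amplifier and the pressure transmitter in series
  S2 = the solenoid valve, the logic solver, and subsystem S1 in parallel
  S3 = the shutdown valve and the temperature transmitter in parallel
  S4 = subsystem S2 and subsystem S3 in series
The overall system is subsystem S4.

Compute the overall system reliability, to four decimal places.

Series (trip amplifier and pressure transmitter): 0.905900 × 0.988400 = 0.895392
Parallel (solenoid valve, logic solver, and [0.895392]): 1 − (1 − 0.894800)(1 − 0.860100)(1 − 0.895392) = 0.998460
Parallel (shutdown valve and temperature transmitter): 1 − (1 − 0.822900)(1 − 0.928900) = 0.987408
Series ([0.998460] and [0.987408]): 0.998460 × 0.987408 = 0.9859

0.9859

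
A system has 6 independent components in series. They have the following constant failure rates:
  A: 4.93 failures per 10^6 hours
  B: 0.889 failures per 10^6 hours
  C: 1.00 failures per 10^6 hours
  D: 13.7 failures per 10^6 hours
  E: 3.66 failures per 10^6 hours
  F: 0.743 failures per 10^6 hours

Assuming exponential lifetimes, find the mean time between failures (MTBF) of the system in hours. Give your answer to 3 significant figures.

40100

Series of exponential components: λ_sys = Σ λ_i
λ_sys = 0.00000493 + 0.000000889 + 0.00000100 + 0.0000137 + 0.00000366 + 0.000000743 = 2.4922e-05 /h
MTBF = 1 / λ_sys = 40100 h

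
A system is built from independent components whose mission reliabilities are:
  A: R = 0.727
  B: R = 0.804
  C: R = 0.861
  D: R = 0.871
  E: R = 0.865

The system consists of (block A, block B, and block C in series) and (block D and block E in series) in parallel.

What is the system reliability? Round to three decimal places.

0.878

Series (A, B, and C): 0.72700 × 0.80400 × 0.86100 = 0.50326
Series (D and E): 0.87100 × 0.86500 = 0.75342
Parallel ([0.50326] and [0.75342]): 1 − (1 − 0.50326)(1 − 0.75342) = 0.878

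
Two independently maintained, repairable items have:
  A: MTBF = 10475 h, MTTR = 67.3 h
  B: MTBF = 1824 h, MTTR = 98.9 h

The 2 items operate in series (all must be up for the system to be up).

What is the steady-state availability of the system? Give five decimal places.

0.94251

A(A) = MTBF/(MTBF+MTTR) = 10475/(10475+67.3) = 0.993616
A(B) = MTBF/(MTBF+MTTR) = 1824/(1824+98.9) = 0.948567
Series availability: 0.993616 × 0.948567 = 0.94251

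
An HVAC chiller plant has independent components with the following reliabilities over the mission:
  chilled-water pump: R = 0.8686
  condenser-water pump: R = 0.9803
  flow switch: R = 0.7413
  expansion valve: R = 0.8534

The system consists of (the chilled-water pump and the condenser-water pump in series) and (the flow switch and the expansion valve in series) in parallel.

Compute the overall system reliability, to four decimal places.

0.9454

Series (chilled-water pump and condenser-water pump): 0.868600 × 0.980300 = 0.851489
Series (flow switch and expansion valve): 0.741300 × 0.853400 = 0.632625
Parallel ([0.851489] and [0.632625]): 1 − (1 − 0.851489)(1 − 0.632625) = 0.9454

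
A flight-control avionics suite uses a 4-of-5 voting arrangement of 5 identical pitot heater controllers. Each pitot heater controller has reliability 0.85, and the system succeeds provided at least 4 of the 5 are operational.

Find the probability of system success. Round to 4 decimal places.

R = Σ_{i=4}^{5} C(5,i) p^i (1−p)^{5−i} with p = 0.85
C(5,4)·0.85^4·0.15^1 = 0.391505
C(5,5)·0.85^5·0.15^0 = 0.443705
Sum = 0.8352

0.8352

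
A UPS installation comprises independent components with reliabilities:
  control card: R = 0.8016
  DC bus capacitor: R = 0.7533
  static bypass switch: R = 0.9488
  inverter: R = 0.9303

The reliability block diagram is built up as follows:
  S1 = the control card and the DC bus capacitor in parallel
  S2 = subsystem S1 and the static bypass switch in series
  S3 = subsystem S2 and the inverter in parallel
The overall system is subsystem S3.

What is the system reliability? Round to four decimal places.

0.9932

Parallel (control card and DC bus capacitor): 1 − (1 − 0.801600)(1 − 0.753300) = 0.951055
Series ([0.951055] and static bypass switch): 0.951055 × 0.948800 = 0.902361
Parallel ([0.902361] and inverter): 1 − (1 − 0.902361)(1 − 0.930300) = 0.9932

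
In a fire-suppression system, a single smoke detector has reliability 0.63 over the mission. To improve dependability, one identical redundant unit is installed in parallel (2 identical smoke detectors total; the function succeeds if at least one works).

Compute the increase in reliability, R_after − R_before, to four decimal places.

0.2331

R_before = 0.63
R_after = 1 − (1 − 0.63)^2 = 0.8631
ΔR = 0.8631 − 0.63 = 0.2331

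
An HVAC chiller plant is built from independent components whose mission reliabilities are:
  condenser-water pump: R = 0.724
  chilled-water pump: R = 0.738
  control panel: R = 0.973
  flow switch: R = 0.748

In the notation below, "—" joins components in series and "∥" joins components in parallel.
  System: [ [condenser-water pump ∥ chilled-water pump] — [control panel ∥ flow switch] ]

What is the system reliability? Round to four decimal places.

Parallel (condenser-water pump and chilled-water pump): 1 − (1 − 0.724000)(1 − 0.738000) = 0.927688
Parallel (control panel and flow switch): 1 − (1 − 0.973000)(1 − 0.748000) = 0.993196
Series ([0.927688] and [0.993196]): 0.927688 × 0.993196 = 0.9214

0.9214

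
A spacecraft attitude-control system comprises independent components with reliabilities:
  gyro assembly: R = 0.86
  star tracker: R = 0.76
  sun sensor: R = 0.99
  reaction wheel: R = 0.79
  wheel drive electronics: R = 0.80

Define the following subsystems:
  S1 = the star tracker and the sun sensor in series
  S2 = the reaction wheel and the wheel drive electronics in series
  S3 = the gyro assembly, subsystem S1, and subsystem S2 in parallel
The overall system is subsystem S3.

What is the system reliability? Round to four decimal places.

Series (star tracker and sun sensor): 0.760000 × 0.990000 = 0.752400
Series (reaction wheel and wheel drive electronics): 0.790000 × 0.800000 = 0.632000
Parallel (gyro assembly, [0.752400], and [0.632000]): 1 − (1 − 0.860000)(1 − 0.752400)(1 − 0.632000) = 0.9872

0.9872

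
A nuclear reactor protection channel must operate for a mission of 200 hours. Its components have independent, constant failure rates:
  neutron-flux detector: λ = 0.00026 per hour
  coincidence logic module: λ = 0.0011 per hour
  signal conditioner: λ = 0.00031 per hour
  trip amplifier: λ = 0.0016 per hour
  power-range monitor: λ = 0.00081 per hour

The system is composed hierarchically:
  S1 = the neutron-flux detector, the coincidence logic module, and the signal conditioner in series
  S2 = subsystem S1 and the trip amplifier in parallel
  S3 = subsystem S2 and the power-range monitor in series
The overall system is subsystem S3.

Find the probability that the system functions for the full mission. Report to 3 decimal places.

0.784

R(neutron-flux detector) = exp(−0.00026 × 200) = 0.94933
R(coincidence logic module) = exp(−0.0011 × 200) = 0.80252
R(signal conditioner) = exp(−0.00031 × 200) = 0.93988
R(trip amplifier) = exp(−0.0016 × 200) = 0.72615
R(power-range monitor) = exp(−0.00081 × 200) = 0.85044
Series (neutron-flux detector, coincidence logic module, and signal conditioner): 0.94933 × 0.80252 × 0.93988 = 0.71605
Parallel ([0.71605] and trip amplifier): 1 − (1 − 0.71605)(1 − 0.72615) = 0.92224
Series ([0.92224] and power-range monitor): 0.92224 × 0.85044 = 0.784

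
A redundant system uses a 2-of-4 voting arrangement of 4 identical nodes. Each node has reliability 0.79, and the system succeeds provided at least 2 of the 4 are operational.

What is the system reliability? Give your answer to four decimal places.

0.9688

R = Σ_{i=2}^{4} C(4,i) p^i (1−p)^{4−i} with p = 0.79
C(4,2)·0.79^2·0.21^2 = 0.165137
C(4,3)·0.79^3·0.21^1 = 0.414153
C(4,4)·0.79^4·0.21^0 = 0.389501
Sum = 0.9688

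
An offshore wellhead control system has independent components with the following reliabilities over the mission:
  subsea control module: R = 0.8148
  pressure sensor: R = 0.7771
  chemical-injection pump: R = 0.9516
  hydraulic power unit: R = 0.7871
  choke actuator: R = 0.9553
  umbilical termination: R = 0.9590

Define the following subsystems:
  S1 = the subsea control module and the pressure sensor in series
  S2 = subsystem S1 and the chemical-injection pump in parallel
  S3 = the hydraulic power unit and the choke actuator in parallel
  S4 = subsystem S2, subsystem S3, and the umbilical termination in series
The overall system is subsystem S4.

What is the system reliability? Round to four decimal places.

0.9330

Series (subsea control module and pressure sensor): 0.814800 × 0.777100 = 0.633181
Parallel ([0.633181] and chemical-injection pump): 1 − (1 − 0.633181)(1 − 0.951600) = 0.982246
Parallel (hydraulic power unit and choke actuator): 1 − (1 − 0.787100)(1 − 0.955300) = 0.990483
Series ([0.982246], [0.990483], and umbilical termination): 0.982246 × 0.990483 × 0.959000 = 0.9330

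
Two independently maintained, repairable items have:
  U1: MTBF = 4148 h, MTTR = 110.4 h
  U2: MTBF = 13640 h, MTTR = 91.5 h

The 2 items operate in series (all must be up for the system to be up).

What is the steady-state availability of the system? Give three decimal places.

A(U1) = MTBF/(MTBF+MTTR) = 4148/(4148+110.4) = 0.974075
A(U2) = MTBF/(MTBF+MTTR) = 13640/(13640+91.5) = 0.993336
Series availability: 0.974075 × 0.993336 = 0.968

0.968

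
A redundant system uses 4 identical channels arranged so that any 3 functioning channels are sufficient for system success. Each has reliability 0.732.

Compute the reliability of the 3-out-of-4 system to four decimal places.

0.7076

R = Σ_{i=3}^{4} C(4,i) p^i (1−p)^{4−i} with p = 0.732
C(4,3)·0.732^3·0.268^1 = 0.420463
C(4,4)·0.732^4·0.268^0 = 0.287107
Sum = 0.7076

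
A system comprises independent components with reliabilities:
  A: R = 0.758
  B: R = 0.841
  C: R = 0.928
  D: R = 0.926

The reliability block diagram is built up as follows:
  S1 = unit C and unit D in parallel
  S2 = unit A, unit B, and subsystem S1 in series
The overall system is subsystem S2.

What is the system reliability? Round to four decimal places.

0.6341

Parallel (C and D): 1 − (1 − 0.928000)(1 − 0.926000) = 0.994672
Series (A, B, and [0.994672]): 0.758000 × 0.841000 × 0.994672 = 0.6341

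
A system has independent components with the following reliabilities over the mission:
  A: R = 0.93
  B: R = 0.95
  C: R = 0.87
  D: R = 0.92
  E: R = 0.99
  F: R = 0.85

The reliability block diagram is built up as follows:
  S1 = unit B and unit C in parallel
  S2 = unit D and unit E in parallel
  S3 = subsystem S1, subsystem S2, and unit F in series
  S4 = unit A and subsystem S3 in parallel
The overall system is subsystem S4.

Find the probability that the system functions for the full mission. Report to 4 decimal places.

Parallel (B and C): 1 − (1 − 0.950000)(1 − 0.870000) = 0.993500
Parallel (D and E): 1 − (1 − 0.920000)(1 − 0.990000) = 0.999200
Series ([0.993500], [0.999200], and F): 0.993500 × 0.999200 × 0.850000 = 0.843799
Parallel (A and [0.843799]): 1 − (1 − 0.930000)(1 − 0.843799) = 0.9891

0.9891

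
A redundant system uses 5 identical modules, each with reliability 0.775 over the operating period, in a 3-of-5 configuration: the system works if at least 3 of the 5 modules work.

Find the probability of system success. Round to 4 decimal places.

0.9211

R = Σ_{i=3}^{5} C(5,i) p^i (1−p)^{5−i} with p = 0.775
C(5,3)·0.775^3·0.225^2 = 0.235651
C(5,4)·0.775^4·0.225^1 = 0.405844
C(5,5)·0.775^5·0.225^0 = 0.279582
Sum = 0.9211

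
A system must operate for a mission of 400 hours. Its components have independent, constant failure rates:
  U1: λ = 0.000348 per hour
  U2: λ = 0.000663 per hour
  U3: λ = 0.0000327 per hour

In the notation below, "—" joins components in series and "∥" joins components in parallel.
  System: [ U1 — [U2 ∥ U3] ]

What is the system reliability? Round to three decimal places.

0.867

R(U1) = exp(−0.000348 × 400) = 0.87005
R(U2) = exp(−0.000663 × 400) = 0.76705
R(U3) = exp(−0.0000327 × 400) = 0.98701
Parallel (U2 and U3): 1 − (1 − 0.76705)(1 − 0.98701) = 0.99697
Series (U1 and [0.99697]): 0.87005 × 0.99697 = 0.867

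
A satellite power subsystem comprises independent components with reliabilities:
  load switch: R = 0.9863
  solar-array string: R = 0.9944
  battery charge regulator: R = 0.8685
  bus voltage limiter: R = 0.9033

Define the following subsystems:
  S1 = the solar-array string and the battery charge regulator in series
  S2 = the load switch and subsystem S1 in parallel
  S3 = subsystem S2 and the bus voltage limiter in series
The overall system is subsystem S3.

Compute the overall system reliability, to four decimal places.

Series (solar-array string and battery charge regulator): 0.994400 × 0.868500 = 0.863636
Parallel (load switch and [0.863636]): 1 − (1 − 0.986300)(1 − 0.863636) = 0.998132
Series ([0.998132] and bus voltage limiter): 0.998132 × 0.903300 = 0.9016

0.9016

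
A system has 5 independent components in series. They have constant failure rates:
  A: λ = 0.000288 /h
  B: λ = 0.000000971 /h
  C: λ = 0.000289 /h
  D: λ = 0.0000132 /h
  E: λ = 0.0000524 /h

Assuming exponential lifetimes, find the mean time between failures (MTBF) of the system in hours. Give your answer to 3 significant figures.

1550

Series of exponential components: λ_sys = Σ λ_i
λ_sys = 0.000288 + 0.000000971 + 0.000289 + 0.0000132 + 0.0000524 = 6.4357e-04 /h
MTBF = 1 / λ_sys = 1550 h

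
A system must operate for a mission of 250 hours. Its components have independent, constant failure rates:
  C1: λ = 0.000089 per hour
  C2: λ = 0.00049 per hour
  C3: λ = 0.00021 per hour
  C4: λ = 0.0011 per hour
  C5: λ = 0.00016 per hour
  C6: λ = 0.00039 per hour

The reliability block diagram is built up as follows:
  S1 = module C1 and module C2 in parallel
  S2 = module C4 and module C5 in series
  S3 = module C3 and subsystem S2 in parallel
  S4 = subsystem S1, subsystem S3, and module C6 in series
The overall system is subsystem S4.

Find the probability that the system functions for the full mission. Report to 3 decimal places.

R(C1) = exp(−0.000089 × 250) = 0.97800
R(C2) = exp(−0.00049 × 250) = 0.88471
R(C3) = exp(−0.00021 × 250) = 0.94885
R(C4) = exp(−0.0011 × 250) = 0.75957
R(C5) = exp(−0.00016 × 250) = 0.96079
R(C6) = exp(−0.00039 × 250) = 0.90710
Parallel (C1 and C2): 1 − (1 − 0.97800)(1 − 0.88471) = 0.99746
Series (C4 and C5): 0.75957 × 0.96079 = 0.72979
Parallel (C3 and [0.72979]): 1 − (1 − 0.94885)(1 − 0.72979) = 0.98618
Series ([0.99746], [0.98618], and C6): 0.99746 × 0.98618 × 0.90710 = 0.892

0.892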